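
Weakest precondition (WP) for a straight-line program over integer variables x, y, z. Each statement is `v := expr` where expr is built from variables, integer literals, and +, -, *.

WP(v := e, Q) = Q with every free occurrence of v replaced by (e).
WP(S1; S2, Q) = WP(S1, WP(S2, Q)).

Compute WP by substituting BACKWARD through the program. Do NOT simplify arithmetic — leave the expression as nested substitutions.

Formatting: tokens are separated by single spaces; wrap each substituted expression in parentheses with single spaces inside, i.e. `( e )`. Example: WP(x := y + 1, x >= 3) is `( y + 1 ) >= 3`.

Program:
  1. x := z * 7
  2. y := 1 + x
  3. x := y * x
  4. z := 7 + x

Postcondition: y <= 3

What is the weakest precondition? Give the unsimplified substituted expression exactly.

post: y <= 3
stmt 4: z := 7 + x  -- replace 0 occurrence(s) of z with (7 + x)
  => y <= 3
stmt 3: x := y * x  -- replace 0 occurrence(s) of x with (y * x)
  => y <= 3
stmt 2: y := 1 + x  -- replace 1 occurrence(s) of y with (1 + x)
  => ( 1 + x ) <= 3
stmt 1: x := z * 7  -- replace 1 occurrence(s) of x with (z * 7)
  => ( 1 + ( z * 7 ) ) <= 3

Answer: ( 1 + ( z * 7 ) ) <= 3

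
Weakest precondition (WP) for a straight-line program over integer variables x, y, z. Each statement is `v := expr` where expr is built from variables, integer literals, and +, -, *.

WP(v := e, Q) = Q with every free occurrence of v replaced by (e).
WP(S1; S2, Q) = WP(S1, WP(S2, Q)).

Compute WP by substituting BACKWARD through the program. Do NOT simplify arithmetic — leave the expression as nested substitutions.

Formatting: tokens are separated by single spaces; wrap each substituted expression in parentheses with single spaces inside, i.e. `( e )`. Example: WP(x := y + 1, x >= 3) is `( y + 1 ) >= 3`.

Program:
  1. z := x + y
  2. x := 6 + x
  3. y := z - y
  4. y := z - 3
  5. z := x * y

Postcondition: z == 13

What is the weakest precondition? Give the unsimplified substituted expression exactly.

post: z == 13
stmt 5: z := x * y  -- replace 1 occurrence(s) of z with (x * y)
  => ( x * y ) == 13
stmt 4: y := z - 3  -- replace 1 occurrence(s) of y with (z - 3)
  => ( x * ( z - 3 ) ) == 13
stmt 3: y := z - y  -- replace 0 occurrence(s) of y with (z - y)
  => ( x * ( z - 3 ) ) == 13
stmt 2: x := 6 + x  -- replace 1 occurrence(s) of x with (6 + x)
  => ( ( 6 + x ) * ( z - 3 ) ) == 13
stmt 1: z := x + y  -- replace 1 occurrence(s) of z with (x + y)
  => ( ( 6 + x ) * ( ( x + y ) - 3 ) ) == 13

Answer: ( ( 6 + x ) * ( ( x + y ) - 3 ) ) == 13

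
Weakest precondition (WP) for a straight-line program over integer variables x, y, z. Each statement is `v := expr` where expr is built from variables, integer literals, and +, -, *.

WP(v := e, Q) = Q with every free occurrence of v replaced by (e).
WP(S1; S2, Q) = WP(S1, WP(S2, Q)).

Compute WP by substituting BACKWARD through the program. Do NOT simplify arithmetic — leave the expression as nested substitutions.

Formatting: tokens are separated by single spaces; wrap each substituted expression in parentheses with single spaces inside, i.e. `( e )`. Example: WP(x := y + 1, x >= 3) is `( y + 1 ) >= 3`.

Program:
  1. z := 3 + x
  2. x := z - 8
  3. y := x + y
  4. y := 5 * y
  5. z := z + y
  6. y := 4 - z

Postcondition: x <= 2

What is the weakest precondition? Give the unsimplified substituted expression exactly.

Answer: ( ( 3 + x ) - 8 ) <= 2

Derivation:
post: x <= 2
stmt 6: y := 4 - z  -- replace 0 occurrence(s) of y with (4 - z)
  => x <= 2
stmt 5: z := z + y  -- replace 0 occurrence(s) of z with (z + y)
  => x <= 2
stmt 4: y := 5 * y  -- replace 0 occurrence(s) of y with (5 * y)
  => x <= 2
stmt 3: y := x + y  -- replace 0 occurrence(s) of y with (x + y)
  => x <= 2
stmt 2: x := z - 8  -- replace 1 occurrence(s) of x with (z - 8)
  => ( z - 8 ) <= 2
stmt 1: z := 3 + x  -- replace 1 occurrence(s) of z with (3 + x)
  => ( ( 3 + x ) - 8 ) <= 2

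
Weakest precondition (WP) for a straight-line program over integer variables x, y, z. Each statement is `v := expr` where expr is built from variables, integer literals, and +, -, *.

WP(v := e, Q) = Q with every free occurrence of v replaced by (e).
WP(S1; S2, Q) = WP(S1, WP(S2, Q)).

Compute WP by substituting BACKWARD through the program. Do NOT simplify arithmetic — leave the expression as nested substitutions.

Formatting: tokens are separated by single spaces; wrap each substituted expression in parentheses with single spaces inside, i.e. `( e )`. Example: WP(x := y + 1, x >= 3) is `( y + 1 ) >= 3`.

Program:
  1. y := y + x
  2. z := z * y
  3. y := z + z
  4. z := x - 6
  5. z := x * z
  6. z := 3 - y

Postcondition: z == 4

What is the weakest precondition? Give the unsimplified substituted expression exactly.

Answer: ( 3 - ( ( z * ( y + x ) ) + ( z * ( y + x ) ) ) ) == 4

Derivation:
post: z == 4
stmt 6: z := 3 - y  -- replace 1 occurrence(s) of z with (3 - y)
  => ( 3 - y ) == 4
stmt 5: z := x * z  -- replace 0 occurrence(s) of z with (x * z)
  => ( 3 - y ) == 4
stmt 4: z := x - 6  -- replace 0 occurrence(s) of z with (x - 6)
  => ( 3 - y ) == 4
stmt 3: y := z + z  -- replace 1 occurrence(s) of y with (z + z)
  => ( 3 - ( z + z ) ) == 4
stmt 2: z := z * y  -- replace 2 occurrence(s) of z with (z * y)
  => ( 3 - ( ( z * y ) + ( z * y ) ) ) == 4
stmt 1: y := y + x  -- replace 2 occurrence(s) of y with (y + x)
  => ( 3 - ( ( z * ( y + x ) ) + ( z * ( y + x ) ) ) ) == 4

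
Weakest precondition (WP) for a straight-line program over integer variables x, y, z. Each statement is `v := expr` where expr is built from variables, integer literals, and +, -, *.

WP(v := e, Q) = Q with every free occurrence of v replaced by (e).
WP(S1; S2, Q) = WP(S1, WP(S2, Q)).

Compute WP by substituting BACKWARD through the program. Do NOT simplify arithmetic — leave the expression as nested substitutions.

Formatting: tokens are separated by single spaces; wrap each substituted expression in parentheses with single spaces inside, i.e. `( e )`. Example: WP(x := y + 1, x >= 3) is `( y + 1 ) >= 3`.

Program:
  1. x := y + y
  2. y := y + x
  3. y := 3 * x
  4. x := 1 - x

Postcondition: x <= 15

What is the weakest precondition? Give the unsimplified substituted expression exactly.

post: x <= 15
stmt 4: x := 1 - x  -- replace 1 occurrence(s) of x with (1 - x)
  => ( 1 - x ) <= 15
stmt 3: y := 3 * x  -- replace 0 occurrence(s) of y with (3 * x)
  => ( 1 - x ) <= 15
stmt 2: y := y + x  -- replace 0 occurrence(s) of y with (y + x)
  => ( 1 - x ) <= 15
stmt 1: x := y + y  -- replace 1 occurrence(s) of x with (y + y)
  => ( 1 - ( y + y ) ) <= 15

Answer: ( 1 - ( y + y ) ) <= 15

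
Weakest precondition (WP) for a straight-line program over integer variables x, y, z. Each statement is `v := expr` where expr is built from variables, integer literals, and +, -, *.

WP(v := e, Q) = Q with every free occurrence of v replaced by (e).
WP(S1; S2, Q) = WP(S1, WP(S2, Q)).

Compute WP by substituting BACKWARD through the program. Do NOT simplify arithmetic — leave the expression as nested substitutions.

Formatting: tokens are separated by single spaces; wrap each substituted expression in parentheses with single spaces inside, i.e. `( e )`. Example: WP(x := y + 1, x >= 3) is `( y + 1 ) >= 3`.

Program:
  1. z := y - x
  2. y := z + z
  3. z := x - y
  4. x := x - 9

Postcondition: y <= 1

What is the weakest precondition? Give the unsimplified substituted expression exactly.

Answer: ( ( y - x ) + ( y - x ) ) <= 1

Derivation:
post: y <= 1
stmt 4: x := x - 9  -- replace 0 occurrence(s) of x with (x - 9)
  => y <= 1
stmt 3: z := x - y  -- replace 0 occurrence(s) of z with (x - y)
  => y <= 1
stmt 2: y := z + z  -- replace 1 occurrence(s) of y with (z + z)
  => ( z + z ) <= 1
stmt 1: z := y - x  -- replace 2 occurrence(s) of z with (y - x)
  => ( ( y - x ) + ( y - x ) ) <= 1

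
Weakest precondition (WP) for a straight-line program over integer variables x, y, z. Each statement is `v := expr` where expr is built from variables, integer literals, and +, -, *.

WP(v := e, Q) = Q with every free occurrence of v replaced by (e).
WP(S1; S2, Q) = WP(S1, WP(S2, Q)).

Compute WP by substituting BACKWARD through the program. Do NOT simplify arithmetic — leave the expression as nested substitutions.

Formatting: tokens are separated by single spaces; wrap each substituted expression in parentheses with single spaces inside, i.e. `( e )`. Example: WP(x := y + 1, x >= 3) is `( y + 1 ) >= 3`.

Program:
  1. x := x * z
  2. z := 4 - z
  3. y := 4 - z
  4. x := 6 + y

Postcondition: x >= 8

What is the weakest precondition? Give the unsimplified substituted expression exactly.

post: x >= 8
stmt 4: x := 6 + y  -- replace 1 occurrence(s) of x with (6 + y)
  => ( 6 + y ) >= 8
stmt 3: y := 4 - z  -- replace 1 occurrence(s) of y with (4 - z)
  => ( 6 + ( 4 - z ) ) >= 8
stmt 2: z := 4 - z  -- replace 1 occurrence(s) of z with (4 - z)
  => ( 6 + ( 4 - ( 4 - z ) ) ) >= 8
stmt 1: x := x * z  -- replace 0 occurrence(s) of x with (x * z)
  => ( 6 + ( 4 - ( 4 - z ) ) ) >= 8

Answer: ( 6 + ( 4 - ( 4 - z ) ) ) >= 8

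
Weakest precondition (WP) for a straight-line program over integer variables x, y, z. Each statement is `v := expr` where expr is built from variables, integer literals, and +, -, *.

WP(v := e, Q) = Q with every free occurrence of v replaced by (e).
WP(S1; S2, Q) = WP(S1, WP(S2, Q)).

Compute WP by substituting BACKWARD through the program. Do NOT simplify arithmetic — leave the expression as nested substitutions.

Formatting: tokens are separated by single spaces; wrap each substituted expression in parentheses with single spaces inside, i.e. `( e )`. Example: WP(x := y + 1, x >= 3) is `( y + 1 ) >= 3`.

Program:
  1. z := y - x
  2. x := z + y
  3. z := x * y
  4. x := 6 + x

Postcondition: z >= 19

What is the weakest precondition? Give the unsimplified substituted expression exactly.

Answer: ( ( ( y - x ) + y ) * y ) >= 19

Derivation:
post: z >= 19
stmt 4: x := 6 + x  -- replace 0 occurrence(s) of x with (6 + x)
  => z >= 19
stmt 3: z := x * y  -- replace 1 occurrence(s) of z with (x * y)
  => ( x * y ) >= 19
stmt 2: x := z + y  -- replace 1 occurrence(s) of x with (z + y)
  => ( ( z + y ) * y ) >= 19
stmt 1: z := y - x  -- replace 1 occurrence(s) of z with (y - x)
  => ( ( ( y - x ) + y ) * y ) >= 19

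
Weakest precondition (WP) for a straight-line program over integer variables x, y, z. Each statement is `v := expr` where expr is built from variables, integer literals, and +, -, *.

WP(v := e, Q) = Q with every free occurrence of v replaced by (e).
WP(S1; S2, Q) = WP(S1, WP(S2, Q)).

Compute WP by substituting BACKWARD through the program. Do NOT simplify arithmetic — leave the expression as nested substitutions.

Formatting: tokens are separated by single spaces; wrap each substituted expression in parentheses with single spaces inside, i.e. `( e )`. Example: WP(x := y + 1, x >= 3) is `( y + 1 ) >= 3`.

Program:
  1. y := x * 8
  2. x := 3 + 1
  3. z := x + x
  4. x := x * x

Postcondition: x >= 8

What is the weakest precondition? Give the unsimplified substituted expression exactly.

Answer: ( ( 3 + 1 ) * ( 3 + 1 ) ) >= 8

Derivation:
post: x >= 8
stmt 4: x := x * x  -- replace 1 occurrence(s) of x with (x * x)
  => ( x * x ) >= 8
stmt 3: z := x + x  -- replace 0 occurrence(s) of z with (x + x)
  => ( x * x ) >= 8
stmt 2: x := 3 + 1  -- replace 2 occurrence(s) of x with (3 + 1)
  => ( ( 3 + 1 ) * ( 3 + 1 ) ) >= 8
stmt 1: y := x * 8  -- replace 0 occurrence(s) of y with (x * 8)
  => ( ( 3 + 1 ) * ( 3 + 1 ) ) >= 8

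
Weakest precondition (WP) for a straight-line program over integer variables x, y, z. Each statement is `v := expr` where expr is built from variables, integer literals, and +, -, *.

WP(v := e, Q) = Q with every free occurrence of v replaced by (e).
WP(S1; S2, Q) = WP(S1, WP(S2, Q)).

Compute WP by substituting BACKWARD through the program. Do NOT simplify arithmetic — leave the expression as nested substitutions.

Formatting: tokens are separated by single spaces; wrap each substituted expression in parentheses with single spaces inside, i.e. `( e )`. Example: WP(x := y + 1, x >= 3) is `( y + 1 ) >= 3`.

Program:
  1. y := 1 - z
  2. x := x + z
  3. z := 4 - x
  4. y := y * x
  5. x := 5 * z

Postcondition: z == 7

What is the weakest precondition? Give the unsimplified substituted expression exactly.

post: z == 7
stmt 5: x := 5 * z  -- replace 0 occurrence(s) of x with (5 * z)
  => z == 7
stmt 4: y := y * x  -- replace 0 occurrence(s) of y with (y * x)
  => z == 7
stmt 3: z := 4 - x  -- replace 1 occurrence(s) of z with (4 - x)
  => ( 4 - x ) == 7
stmt 2: x := x + z  -- replace 1 occurrence(s) of x with (x + z)
  => ( 4 - ( x + z ) ) == 7
stmt 1: y := 1 - z  -- replace 0 occurrence(s) of y with (1 - z)
  => ( 4 - ( x + z ) ) == 7

Answer: ( 4 - ( x + z ) ) == 7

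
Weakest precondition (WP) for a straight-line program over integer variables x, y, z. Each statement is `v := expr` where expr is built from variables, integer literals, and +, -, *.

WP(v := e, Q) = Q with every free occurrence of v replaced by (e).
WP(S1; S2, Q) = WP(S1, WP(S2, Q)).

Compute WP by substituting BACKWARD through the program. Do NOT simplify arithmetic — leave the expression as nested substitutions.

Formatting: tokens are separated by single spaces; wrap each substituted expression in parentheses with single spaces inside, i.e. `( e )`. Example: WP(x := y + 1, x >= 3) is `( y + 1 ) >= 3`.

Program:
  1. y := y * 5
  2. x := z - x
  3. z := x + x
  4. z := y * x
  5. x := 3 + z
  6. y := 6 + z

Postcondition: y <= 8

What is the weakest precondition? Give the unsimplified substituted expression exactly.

post: y <= 8
stmt 6: y := 6 + z  -- replace 1 occurrence(s) of y with (6 + z)
  => ( 6 + z ) <= 8
stmt 5: x := 3 + z  -- replace 0 occurrence(s) of x with (3 + z)
  => ( 6 + z ) <= 8
stmt 4: z := y * x  -- replace 1 occurrence(s) of z with (y * x)
  => ( 6 + ( y * x ) ) <= 8
stmt 3: z := x + x  -- replace 0 occurrence(s) of z with (x + x)
  => ( 6 + ( y * x ) ) <= 8
stmt 2: x := z - x  -- replace 1 occurrence(s) of x with (z - x)
  => ( 6 + ( y * ( z - x ) ) ) <= 8
stmt 1: y := y * 5  -- replace 1 occurrence(s) of y with (y * 5)
  => ( 6 + ( ( y * 5 ) * ( z - x ) ) ) <= 8

Answer: ( 6 + ( ( y * 5 ) * ( z - x ) ) ) <= 8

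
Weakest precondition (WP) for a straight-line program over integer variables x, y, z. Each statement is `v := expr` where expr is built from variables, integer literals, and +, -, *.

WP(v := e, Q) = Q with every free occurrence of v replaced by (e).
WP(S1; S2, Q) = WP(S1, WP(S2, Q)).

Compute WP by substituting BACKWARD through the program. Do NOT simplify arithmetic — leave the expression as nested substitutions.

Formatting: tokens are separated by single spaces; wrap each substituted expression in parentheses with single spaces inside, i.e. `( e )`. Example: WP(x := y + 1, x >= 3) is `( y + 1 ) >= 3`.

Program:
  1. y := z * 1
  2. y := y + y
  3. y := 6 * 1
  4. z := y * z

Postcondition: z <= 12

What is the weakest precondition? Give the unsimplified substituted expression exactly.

Answer: ( ( 6 * 1 ) * z ) <= 12

Derivation:
post: z <= 12
stmt 4: z := y * z  -- replace 1 occurrence(s) of z with (y * z)
  => ( y * z ) <= 12
stmt 3: y := 6 * 1  -- replace 1 occurrence(s) of y with (6 * 1)
  => ( ( 6 * 1 ) * z ) <= 12
stmt 2: y := y + y  -- replace 0 occurrence(s) of y with (y + y)
  => ( ( 6 * 1 ) * z ) <= 12
stmt 1: y := z * 1  -- replace 0 occurrence(s) of y with (z * 1)
  => ( ( 6 * 1 ) * z ) <= 12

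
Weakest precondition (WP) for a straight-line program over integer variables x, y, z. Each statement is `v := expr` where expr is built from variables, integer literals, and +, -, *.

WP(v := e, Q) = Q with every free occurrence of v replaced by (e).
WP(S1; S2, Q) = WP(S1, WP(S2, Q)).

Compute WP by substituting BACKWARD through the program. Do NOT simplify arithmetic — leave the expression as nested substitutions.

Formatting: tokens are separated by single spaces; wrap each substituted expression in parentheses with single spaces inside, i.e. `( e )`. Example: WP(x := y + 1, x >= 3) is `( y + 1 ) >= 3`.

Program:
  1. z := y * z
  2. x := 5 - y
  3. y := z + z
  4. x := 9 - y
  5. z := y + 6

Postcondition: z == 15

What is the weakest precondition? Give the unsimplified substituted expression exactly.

post: z == 15
stmt 5: z := y + 6  -- replace 1 occurrence(s) of z with (y + 6)
  => ( y + 6 ) == 15
stmt 4: x := 9 - y  -- replace 0 occurrence(s) of x with (9 - y)
  => ( y + 6 ) == 15
stmt 3: y := z + z  -- replace 1 occurrence(s) of y with (z + z)
  => ( ( z + z ) + 6 ) == 15
stmt 2: x := 5 - y  -- replace 0 occurrence(s) of x with (5 - y)
  => ( ( z + z ) + 6 ) == 15
stmt 1: z := y * z  -- replace 2 occurrence(s) of z with (y * z)
  => ( ( ( y * z ) + ( y * z ) ) + 6 ) == 15

Answer: ( ( ( y * z ) + ( y * z ) ) + 6 ) == 15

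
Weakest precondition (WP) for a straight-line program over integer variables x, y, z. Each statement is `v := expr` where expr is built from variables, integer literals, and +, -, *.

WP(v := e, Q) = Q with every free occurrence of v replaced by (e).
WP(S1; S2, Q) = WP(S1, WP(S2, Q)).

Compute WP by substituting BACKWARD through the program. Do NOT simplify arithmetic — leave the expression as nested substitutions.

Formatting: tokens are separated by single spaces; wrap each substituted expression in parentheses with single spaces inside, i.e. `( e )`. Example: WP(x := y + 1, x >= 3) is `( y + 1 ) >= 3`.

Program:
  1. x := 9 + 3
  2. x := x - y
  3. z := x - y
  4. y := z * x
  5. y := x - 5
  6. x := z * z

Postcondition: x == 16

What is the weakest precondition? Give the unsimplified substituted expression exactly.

Answer: ( ( ( ( 9 + 3 ) - y ) - y ) * ( ( ( 9 + 3 ) - y ) - y ) ) == 16

Derivation:
post: x == 16
stmt 6: x := z * z  -- replace 1 occurrence(s) of x with (z * z)
  => ( z * z ) == 16
stmt 5: y := x - 5  -- replace 0 occurrence(s) of y with (x - 5)
  => ( z * z ) == 16
stmt 4: y := z * x  -- replace 0 occurrence(s) of y with (z * x)
  => ( z * z ) == 16
stmt 3: z := x - y  -- replace 2 occurrence(s) of z with (x - y)
  => ( ( x - y ) * ( x - y ) ) == 16
stmt 2: x := x - y  -- replace 2 occurrence(s) of x with (x - y)
  => ( ( ( x - y ) - y ) * ( ( x - y ) - y ) ) == 16
stmt 1: x := 9 + 3  -- replace 2 occurrence(s) of x with (9 + 3)
  => ( ( ( ( 9 + 3 ) - y ) - y ) * ( ( ( 9 + 3 ) - y ) - y ) ) == 16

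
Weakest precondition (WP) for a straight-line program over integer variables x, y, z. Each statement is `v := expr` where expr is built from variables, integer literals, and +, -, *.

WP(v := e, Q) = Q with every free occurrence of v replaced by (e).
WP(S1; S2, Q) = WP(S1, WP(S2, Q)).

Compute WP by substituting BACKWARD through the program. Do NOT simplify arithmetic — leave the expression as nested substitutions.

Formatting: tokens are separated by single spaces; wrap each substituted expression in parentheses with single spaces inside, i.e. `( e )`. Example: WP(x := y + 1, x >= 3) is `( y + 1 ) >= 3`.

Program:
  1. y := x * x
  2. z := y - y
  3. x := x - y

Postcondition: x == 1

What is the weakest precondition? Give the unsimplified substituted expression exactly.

post: x == 1
stmt 3: x := x - y  -- replace 1 occurrence(s) of x with (x - y)
  => ( x - y ) == 1
stmt 2: z := y - y  -- replace 0 occurrence(s) of z with (y - y)
  => ( x - y ) == 1
stmt 1: y := x * x  -- replace 1 occurrence(s) of y with (x * x)
  => ( x - ( x * x ) ) == 1

Answer: ( x - ( x * x ) ) == 1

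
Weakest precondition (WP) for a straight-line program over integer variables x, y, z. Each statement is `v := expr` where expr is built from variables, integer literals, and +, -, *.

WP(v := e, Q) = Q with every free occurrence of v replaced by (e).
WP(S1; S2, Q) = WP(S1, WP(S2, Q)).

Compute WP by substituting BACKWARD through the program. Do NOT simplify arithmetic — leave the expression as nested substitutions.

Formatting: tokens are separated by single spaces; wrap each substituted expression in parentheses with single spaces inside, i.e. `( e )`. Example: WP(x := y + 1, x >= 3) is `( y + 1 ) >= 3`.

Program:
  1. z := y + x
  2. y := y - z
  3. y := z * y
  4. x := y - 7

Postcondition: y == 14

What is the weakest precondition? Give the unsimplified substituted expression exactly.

post: y == 14
stmt 4: x := y - 7  -- replace 0 occurrence(s) of x with (y - 7)
  => y == 14
stmt 3: y := z * y  -- replace 1 occurrence(s) of y with (z * y)
  => ( z * y ) == 14
stmt 2: y := y - z  -- replace 1 occurrence(s) of y with (y - z)
  => ( z * ( y - z ) ) == 14
stmt 1: z := y + x  -- replace 2 occurrence(s) of z with (y + x)
  => ( ( y + x ) * ( y - ( y + x ) ) ) == 14

Answer: ( ( y + x ) * ( y - ( y + x ) ) ) == 14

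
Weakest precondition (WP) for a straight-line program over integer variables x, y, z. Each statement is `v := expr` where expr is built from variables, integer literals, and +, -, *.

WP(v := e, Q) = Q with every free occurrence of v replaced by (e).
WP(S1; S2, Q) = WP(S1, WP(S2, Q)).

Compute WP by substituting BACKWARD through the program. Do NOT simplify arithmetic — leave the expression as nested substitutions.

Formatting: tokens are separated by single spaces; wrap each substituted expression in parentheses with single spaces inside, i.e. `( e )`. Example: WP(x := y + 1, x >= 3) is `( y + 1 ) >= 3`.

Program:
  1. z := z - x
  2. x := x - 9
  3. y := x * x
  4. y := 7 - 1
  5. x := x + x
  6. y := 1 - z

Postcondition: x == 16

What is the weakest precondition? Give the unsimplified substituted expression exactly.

post: x == 16
stmt 6: y := 1 - z  -- replace 0 occurrence(s) of y with (1 - z)
  => x == 16
stmt 5: x := x + x  -- replace 1 occurrence(s) of x with (x + x)
  => ( x + x ) == 16
stmt 4: y := 7 - 1  -- replace 0 occurrence(s) of y with (7 - 1)
  => ( x + x ) == 16
stmt 3: y := x * x  -- replace 0 occurrence(s) of y with (x * x)
  => ( x + x ) == 16
stmt 2: x := x - 9  -- replace 2 occurrence(s) of x with (x - 9)
  => ( ( x - 9 ) + ( x - 9 ) ) == 16
stmt 1: z := z - x  -- replace 0 occurrence(s) of z with (z - x)
  => ( ( x - 9 ) + ( x - 9 ) ) == 16

Answer: ( ( x - 9 ) + ( x - 9 ) ) == 16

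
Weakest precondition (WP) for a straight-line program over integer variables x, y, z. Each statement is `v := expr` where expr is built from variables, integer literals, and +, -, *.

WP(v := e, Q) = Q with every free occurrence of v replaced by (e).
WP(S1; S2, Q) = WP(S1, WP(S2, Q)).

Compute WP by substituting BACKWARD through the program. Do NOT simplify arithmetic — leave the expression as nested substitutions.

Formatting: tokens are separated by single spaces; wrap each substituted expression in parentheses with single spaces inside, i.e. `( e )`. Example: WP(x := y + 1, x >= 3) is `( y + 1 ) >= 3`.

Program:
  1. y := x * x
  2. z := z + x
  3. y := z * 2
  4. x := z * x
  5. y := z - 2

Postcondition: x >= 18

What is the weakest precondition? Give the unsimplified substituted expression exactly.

post: x >= 18
stmt 5: y := z - 2  -- replace 0 occurrence(s) of y with (z - 2)
  => x >= 18
stmt 4: x := z * x  -- replace 1 occurrence(s) of x with (z * x)
  => ( z * x ) >= 18
stmt 3: y := z * 2  -- replace 0 occurrence(s) of y with (z * 2)
  => ( z * x ) >= 18
stmt 2: z := z + x  -- replace 1 occurrence(s) of z with (z + x)
  => ( ( z + x ) * x ) >= 18
stmt 1: y := x * x  -- replace 0 occurrence(s) of y with (x * x)
  => ( ( z + x ) * x ) >= 18

Answer: ( ( z + x ) * x ) >= 18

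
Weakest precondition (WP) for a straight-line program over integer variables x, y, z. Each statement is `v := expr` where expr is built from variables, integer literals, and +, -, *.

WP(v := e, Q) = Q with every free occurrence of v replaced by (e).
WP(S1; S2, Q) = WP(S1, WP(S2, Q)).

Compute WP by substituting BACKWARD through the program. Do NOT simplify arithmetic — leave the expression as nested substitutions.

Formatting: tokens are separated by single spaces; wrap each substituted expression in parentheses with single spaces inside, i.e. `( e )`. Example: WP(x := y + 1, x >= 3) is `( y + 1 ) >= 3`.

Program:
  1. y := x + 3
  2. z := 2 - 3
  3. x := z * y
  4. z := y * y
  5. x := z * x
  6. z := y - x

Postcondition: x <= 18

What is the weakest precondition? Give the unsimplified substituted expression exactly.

Answer: ( ( ( x + 3 ) * ( x + 3 ) ) * ( ( 2 - 3 ) * ( x + 3 ) ) ) <= 18

Derivation:
post: x <= 18
stmt 6: z := y - x  -- replace 0 occurrence(s) of z with (y - x)
  => x <= 18
stmt 5: x := z * x  -- replace 1 occurrence(s) of x with (z * x)
  => ( z * x ) <= 18
stmt 4: z := y * y  -- replace 1 occurrence(s) of z with (y * y)
  => ( ( y * y ) * x ) <= 18
stmt 3: x := z * y  -- replace 1 occurrence(s) of x with (z * y)
  => ( ( y * y ) * ( z * y ) ) <= 18
stmt 2: z := 2 - 3  -- replace 1 occurrence(s) of z with (2 - 3)
  => ( ( y * y ) * ( ( 2 - 3 ) * y ) ) <= 18
stmt 1: y := x + 3  -- replace 3 occurrence(s) of y with (x + 3)
  => ( ( ( x + 3 ) * ( x + 3 ) ) * ( ( 2 - 3 ) * ( x + 3 ) ) ) <= 18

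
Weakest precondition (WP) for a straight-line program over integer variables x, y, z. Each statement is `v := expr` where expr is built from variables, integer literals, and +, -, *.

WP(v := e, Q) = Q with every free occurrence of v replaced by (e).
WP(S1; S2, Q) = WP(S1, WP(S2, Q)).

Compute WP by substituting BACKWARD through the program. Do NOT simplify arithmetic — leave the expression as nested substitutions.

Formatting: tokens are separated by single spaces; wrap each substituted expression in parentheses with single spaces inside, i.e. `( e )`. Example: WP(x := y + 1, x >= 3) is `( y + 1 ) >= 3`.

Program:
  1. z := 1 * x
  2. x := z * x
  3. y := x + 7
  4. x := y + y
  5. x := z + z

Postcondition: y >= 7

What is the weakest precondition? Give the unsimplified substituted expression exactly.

Answer: ( ( ( 1 * x ) * x ) + 7 ) >= 7

Derivation:
post: y >= 7
stmt 5: x := z + z  -- replace 0 occurrence(s) of x with (z + z)
  => y >= 7
stmt 4: x := y + y  -- replace 0 occurrence(s) of x with (y + y)
  => y >= 7
stmt 3: y := x + 7  -- replace 1 occurrence(s) of y with (x + 7)
  => ( x + 7 ) >= 7
stmt 2: x := z * x  -- replace 1 occurrence(s) of x with (z * x)
  => ( ( z * x ) + 7 ) >= 7
stmt 1: z := 1 * x  -- replace 1 occurrence(s) of z with (1 * x)
  => ( ( ( 1 * x ) * x ) + 7 ) >= 7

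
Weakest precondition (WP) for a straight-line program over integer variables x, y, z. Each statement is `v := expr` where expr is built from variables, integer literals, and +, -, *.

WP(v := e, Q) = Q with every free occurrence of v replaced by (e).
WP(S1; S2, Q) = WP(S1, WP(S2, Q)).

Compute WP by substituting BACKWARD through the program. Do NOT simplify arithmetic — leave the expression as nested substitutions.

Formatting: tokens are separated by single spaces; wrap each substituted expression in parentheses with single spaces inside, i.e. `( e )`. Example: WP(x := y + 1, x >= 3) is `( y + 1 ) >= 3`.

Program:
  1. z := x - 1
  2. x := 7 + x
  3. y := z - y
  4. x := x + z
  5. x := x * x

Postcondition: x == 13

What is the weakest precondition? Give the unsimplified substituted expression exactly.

post: x == 13
stmt 5: x := x * x  -- replace 1 occurrence(s) of x with (x * x)
  => ( x * x ) == 13
stmt 4: x := x + z  -- replace 2 occurrence(s) of x with (x + z)
  => ( ( x + z ) * ( x + z ) ) == 13
stmt 3: y := z - y  -- replace 0 occurrence(s) of y with (z - y)
  => ( ( x + z ) * ( x + z ) ) == 13
stmt 2: x := 7 + x  -- replace 2 occurrence(s) of x with (7 + x)
  => ( ( ( 7 + x ) + z ) * ( ( 7 + x ) + z ) ) == 13
stmt 1: z := x - 1  -- replace 2 occurrence(s) of z with (x - 1)
  => ( ( ( 7 + x ) + ( x - 1 ) ) * ( ( 7 + x ) + ( x - 1 ) ) ) == 13

Answer: ( ( ( 7 + x ) + ( x - 1 ) ) * ( ( 7 + x ) + ( x - 1 ) ) ) == 13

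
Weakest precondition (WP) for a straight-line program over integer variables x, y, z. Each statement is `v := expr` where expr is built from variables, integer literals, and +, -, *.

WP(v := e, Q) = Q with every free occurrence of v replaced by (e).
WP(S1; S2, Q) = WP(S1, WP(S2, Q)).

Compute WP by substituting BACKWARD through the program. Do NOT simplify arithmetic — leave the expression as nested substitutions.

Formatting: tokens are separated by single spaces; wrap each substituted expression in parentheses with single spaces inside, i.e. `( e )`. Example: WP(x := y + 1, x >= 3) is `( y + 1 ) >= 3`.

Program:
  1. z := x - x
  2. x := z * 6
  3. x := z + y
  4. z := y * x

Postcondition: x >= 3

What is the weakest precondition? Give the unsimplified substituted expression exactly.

post: x >= 3
stmt 4: z := y * x  -- replace 0 occurrence(s) of z with (y * x)
  => x >= 3
stmt 3: x := z + y  -- replace 1 occurrence(s) of x with (z + y)
  => ( z + y ) >= 3
stmt 2: x := z * 6  -- replace 0 occurrence(s) of x with (z * 6)
  => ( z + y ) >= 3
stmt 1: z := x - x  -- replace 1 occurrence(s) of z with (x - x)
  => ( ( x - x ) + y ) >= 3

Answer: ( ( x - x ) + y ) >= 3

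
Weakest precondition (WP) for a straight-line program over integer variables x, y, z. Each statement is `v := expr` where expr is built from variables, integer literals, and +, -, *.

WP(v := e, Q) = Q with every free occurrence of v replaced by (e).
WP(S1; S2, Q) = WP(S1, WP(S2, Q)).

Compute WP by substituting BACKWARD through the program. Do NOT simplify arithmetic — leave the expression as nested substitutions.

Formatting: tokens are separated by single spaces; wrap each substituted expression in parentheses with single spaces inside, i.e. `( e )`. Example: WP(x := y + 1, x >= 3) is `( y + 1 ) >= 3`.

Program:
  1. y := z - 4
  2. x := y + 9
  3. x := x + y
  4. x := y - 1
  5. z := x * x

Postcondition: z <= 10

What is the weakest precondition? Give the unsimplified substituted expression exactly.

post: z <= 10
stmt 5: z := x * x  -- replace 1 occurrence(s) of z with (x * x)
  => ( x * x ) <= 10
stmt 4: x := y - 1  -- replace 2 occurrence(s) of x with (y - 1)
  => ( ( y - 1 ) * ( y - 1 ) ) <= 10
stmt 3: x := x + y  -- replace 0 occurrence(s) of x with (x + y)
  => ( ( y - 1 ) * ( y - 1 ) ) <= 10
stmt 2: x := y + 9  -- replace 0 occurrence(s) of x with (y + 9)
  => ( ( y - 1 ) * ( y - 1 ) ) <= 10
stmt 1: y := z - 4  -- replace 2 occurrence(s) of y with (z - 4)
  => ( ( ( z - 4 ) - 1 ) * ( ( z - 4 ) - 1 ) ) <= 10

Answer: ( ( ( z - 4 ) - 1 ) * ( ( z - 4 ) - 1 ) ) <= 10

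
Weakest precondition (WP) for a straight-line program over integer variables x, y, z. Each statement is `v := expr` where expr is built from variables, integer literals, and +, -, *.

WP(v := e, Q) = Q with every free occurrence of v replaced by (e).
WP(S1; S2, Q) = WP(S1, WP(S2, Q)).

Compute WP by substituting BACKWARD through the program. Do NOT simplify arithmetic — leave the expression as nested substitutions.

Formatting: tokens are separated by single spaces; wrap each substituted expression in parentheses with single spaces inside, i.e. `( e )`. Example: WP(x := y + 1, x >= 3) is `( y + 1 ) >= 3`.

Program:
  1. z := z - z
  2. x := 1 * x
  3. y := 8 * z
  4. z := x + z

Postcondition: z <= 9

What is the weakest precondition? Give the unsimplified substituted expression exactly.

post: z <= 9
stmt 4: z := x + z  -- replace 1 occurrence(s) of z with (x + z)
  => ( x + z ) <= 9
stmt 3: y := 8 * z  -- replace 0 occurrence(s) of y with (8 * z)
  => ( x + z ) <= 9
stmt 2: x := 1 * x  -- replace 1 occurrence(s) of x with (1 * x)
  => ( ( 1 * x ) + z ) <= 9
stmt 1: z := z - z  -- replace 1 occurrence(s) of z with (z - z)
  => ( ( 1 * x ) + ( z - z ) ) <= 9

Answer: ( ( 1 * x ) + ( z - z ) ) <= 9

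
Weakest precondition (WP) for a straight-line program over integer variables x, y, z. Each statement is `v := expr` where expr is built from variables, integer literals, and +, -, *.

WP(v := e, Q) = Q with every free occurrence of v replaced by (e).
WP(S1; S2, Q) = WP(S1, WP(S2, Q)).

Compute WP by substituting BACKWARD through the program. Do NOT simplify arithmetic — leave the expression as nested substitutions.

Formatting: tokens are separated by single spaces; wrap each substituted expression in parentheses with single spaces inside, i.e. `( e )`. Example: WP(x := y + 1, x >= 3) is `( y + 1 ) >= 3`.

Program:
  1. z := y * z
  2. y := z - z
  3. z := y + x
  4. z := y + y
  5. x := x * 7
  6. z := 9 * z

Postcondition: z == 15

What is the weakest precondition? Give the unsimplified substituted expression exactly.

post: z == 15
stmt 6: z := 9 * z  -- replace 1 occurrence(s) of z with (9 * z)
  => ( 9 * z ) == 15
stmt 5: x := x * 7  -- replace 0 occurrence(s) of x with (x * 7)
  => ( 9 * z ) == 15
stmt 4: z := y + y  -- replace 1 occurrence(s) of z with (y + y)
  => ( 9 * ( y + y ) ) == 15
stmt 3: z := y + x  -- replace 0 occurrence(s) of z with (y + x)
  => ( 9 * ( y + y ) ) == 15
stmt 2: y := z - z  -- replace 2 occurrence(s) of y with (z - z)
  => ( 9 * ( ( z - z ) + ( z - z ) ) ) == 15
stmt 1: z := y * z  -- replace 4 occurrence(s) of z with (y * z)
  => ( 9 * ( ( ( y * z ) - ( y * z ) ) + ( ( y * z ) - ( y * z ) ) ) ) == 15

Answer: ( 9 * ( ( ( y * z ) - ( y * z ) ) + ( ( y * z ) - ( y * z ) ) ) ) == 15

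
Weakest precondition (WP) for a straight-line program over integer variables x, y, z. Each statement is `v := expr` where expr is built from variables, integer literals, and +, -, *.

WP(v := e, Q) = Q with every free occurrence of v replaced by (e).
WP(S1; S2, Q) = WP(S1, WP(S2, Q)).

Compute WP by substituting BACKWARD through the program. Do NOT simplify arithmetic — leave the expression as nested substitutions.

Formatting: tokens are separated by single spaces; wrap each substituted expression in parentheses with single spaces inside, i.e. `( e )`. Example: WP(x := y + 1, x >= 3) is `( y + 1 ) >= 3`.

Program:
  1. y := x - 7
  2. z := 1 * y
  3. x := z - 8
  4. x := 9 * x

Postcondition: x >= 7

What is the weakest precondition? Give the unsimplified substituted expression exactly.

post: x >= 7
stmt 4: x := 9 * x  -- replace 1 occurrence(s) of x with (9 * x)
  => ( 9 * x ) >= 7
stmt 3: x := z - 8  -- replace 1 occurrence(s) of x with (z - 8)
  => ( 9 * ( z - 8 ) ) >= 7
stmt 2: z := 1 * y  -- replace 1 occurrence(s) of z with (1 * y)
  => ( 9 * ( ( 1 * y ) - 8 ) ) >= 7
stmt 1: y := x - 7  -- replace 1 occurrence(s) of y with (x - 7)
  => ( 9 * ( ( 1 * ( x - 7 ) ) - 8 ) ) >= 7

Answer: ( 9 * ( ( 1 * ( x - 7 ) ) - 8 ) ) >= 7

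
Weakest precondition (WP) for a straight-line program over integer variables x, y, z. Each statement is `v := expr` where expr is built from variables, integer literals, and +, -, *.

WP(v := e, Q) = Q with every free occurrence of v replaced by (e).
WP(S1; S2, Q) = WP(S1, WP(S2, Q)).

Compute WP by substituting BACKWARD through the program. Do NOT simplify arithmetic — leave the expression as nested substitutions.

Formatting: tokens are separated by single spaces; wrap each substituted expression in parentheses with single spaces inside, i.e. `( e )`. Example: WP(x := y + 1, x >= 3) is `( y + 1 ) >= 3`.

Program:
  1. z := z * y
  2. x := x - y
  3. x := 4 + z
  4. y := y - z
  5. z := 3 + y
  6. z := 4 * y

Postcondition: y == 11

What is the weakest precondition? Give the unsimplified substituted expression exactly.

post: y == 11
stmt 6: z := 4 * y  -- replace 0 occurrence(s) of z with (4 * y)
  => y == 11
stmt 5: z := 3 + y  -- replace 0 occurrence(s) of z with (3 + y)
  => y == 11
stmt 4: y := y - z  -- replace 1 occurrence(s) of y with (y - z)
  => ( y - z ) == 11
stmt 3: x := 4 + z  -- replace 0 occurrence(s) of x with (4 + z)
  => ( y - z ) == 11
stmt 2: x := x - y  -- replace 0 occurrence(s) of x with (x - y)
  => ( y - z ) == 11
stmt 1: z := z * y  -- replace 1 occurrence(s) of z with (z * y)
  => ( y - ( z * y ) ) == 11

Answer: ( y - ( z * y ) ) == 11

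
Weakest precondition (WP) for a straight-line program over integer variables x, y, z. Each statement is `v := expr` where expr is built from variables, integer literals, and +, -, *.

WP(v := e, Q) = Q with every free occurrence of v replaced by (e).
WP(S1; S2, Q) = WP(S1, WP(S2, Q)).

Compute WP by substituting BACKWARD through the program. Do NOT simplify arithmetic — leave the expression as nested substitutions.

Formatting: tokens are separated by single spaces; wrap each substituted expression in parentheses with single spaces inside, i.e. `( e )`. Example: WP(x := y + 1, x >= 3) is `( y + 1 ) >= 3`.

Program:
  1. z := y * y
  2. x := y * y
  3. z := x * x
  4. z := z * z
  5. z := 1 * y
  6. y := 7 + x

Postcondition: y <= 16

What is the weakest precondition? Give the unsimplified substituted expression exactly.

post: y <= 16
stmt 6: y := 7 + x  -- replace 1 occurrence(s) of y with (7 + x)
  => ( 7 + x ) <= 16
stmt 5: z := 1 * y  -- replace 0 occurrence(s) of z with (1 * y)
  => ( 7 + x ) <= 16
stmt 4: z := z * z  -- replace 0 occurrence(s) of z with (z * z)
  => ( 7 + x ) <= 16
stmt 3: z := x * x  -- replace 0 occurrence(s) of z with (x * x)
  => ( 7 + x ) <= 16
stmt 2: x := y * y  -- replace 1 occurrence(s) of x with (y * y)
  => ( 7 + ( y * y ) ) <= 16
stmt 1: z := y * y  -- replace 0 occurrence(s) of z with (y * y)
  => ( 7 + ( y * y ) ) <= 16

Answer: ( 7 + ( y * y ) ) <= 16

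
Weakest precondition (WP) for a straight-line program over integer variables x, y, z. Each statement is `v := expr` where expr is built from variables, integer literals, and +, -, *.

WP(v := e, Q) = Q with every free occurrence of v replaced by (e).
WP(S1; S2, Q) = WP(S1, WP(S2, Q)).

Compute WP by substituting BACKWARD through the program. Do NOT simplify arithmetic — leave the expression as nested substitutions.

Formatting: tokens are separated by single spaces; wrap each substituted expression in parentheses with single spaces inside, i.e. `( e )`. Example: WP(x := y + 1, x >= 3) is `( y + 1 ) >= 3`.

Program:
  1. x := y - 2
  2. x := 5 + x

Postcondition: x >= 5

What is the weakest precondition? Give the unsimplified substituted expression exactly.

post: x >= 5
stmt 2: x := 5 + x  -- replace 1 occurrence(s) of x with (5 + x)
  => ( 5 + x ) >= 5
stmt 1: x := y - 2  -- replace 1 occurrence(s) of x with (y - 2)
  => ( 5 + ( y - 2 ) ) >= 5

Answer: ( 5 + ( y - 2 ) ) >= 5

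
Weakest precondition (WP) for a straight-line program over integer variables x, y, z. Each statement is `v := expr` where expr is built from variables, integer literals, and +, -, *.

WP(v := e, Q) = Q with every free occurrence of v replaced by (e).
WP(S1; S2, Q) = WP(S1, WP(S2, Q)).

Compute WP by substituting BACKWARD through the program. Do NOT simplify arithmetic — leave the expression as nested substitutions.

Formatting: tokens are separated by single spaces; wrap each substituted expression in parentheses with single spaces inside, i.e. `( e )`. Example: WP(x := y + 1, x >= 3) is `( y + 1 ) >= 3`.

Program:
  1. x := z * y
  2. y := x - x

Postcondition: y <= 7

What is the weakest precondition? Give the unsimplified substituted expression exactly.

post: y <= 7
stmt 2: y := x - x  -- replace 1 occurrence(s) of y with (x - x)
  => ( x - x ) <= 7
stmt 1: x := z * y  -- replace 2 occurrence(s) of x with (z * y)
  => ( ( z * y ) - ( z * y ) ) <= 7

Answer: ( ( z * y ) - ( z * y ) ) <= 7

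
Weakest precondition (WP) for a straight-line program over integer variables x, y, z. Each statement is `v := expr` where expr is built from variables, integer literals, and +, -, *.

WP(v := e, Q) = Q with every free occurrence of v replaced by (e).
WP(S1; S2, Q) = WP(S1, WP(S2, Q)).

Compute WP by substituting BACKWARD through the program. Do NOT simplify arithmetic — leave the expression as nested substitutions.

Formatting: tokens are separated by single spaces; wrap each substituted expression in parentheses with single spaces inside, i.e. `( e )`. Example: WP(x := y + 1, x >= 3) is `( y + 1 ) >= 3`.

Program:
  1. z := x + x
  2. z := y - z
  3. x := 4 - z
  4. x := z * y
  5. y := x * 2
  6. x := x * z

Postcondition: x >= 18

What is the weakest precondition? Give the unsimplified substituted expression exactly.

Answer: ( ( ( y - ( x + x ) ) * y ) * ( y - ( x + x ) ) ) >= 18

Derivation:
post: x >= 18
stmt 6: x := x * z  -- replace 1 occurrence(s) of x with (x * z)
  => ( x * z ) >= 18
stmt 5: y := x * 2  -- replace 0 occurrence(s) of y with (x * 2)
  => ( x * z ) >= 18
stmt 4: x := z * y  -- replace 1 occurrence(s) of x with (z * y)
  => ( ( z * y ) * z ) >= 18
stmt 3: x := 4 - z  -- replace 0 occurrence(s) of x with (4 - z)
  => ( ( z * y ) * z ) >= 18
stmt 2: z := y - z  -- replace 2 occurrence(s) of z with (y - z)
  => ( ( ( y - z ) * y ) * ( y - z ) ) >= 18
stmt 1: z := x + x  -- replace 2 occurrence(s) of z with (x + x)
  => ( ( ( y - ( x + x ) ) * y ) * ( y - ( x + x ) ) ) >= 18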